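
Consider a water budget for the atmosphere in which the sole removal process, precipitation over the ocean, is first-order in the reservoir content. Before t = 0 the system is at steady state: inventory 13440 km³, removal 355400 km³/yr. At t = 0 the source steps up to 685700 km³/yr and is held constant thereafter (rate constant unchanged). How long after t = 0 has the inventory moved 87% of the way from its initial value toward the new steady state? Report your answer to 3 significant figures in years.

τ = M₀/F₀ = 13440/355400 = 0.03782 yr.
The remaining gap fraction is e^(−t/τ); 87% covered ⇒ e^(−t/τ) = 0.130.
t = −τ ln(0.130) = 0.03782 × 2.040 = 0.07715 yr.

0.0772 yr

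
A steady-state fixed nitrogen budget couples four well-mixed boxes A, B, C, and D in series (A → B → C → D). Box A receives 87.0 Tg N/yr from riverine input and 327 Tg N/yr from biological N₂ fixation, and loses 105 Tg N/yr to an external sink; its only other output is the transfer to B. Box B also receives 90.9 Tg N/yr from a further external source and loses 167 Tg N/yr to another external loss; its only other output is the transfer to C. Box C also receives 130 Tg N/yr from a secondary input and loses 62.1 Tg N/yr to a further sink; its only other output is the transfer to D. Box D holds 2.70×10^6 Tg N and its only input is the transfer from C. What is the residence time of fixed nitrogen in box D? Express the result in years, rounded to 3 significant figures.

8980 yr

Box A: F(A→B) = (87.0 + 327) − 105 = 309.00 Tg N/yr.
Box B: F(B→C) = (309.00 + 90.9) − 167 = 232.90 Tg N/yr.
Box C: F(C→D) = (232.90 + 130) − 62.1 = 300.80 Tg N/yr.
Box D throughput = its input = 300.80 Tg N/yr; τ = 2.70×10^6 / 300.80 = 8976 yr.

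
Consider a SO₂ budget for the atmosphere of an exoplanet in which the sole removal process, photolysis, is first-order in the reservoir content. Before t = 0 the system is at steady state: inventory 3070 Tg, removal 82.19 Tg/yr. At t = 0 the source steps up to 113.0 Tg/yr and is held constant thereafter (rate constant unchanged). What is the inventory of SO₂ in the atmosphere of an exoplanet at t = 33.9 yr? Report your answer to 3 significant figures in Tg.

3760 Tg

τ = M₀/F₀ = 3070/82.19 = 37.35 yr; rate constant k = 1/τ.
New steady state M_∞ = F₁/k = F₁·τ = 113.0 × 37.35 = 4220.8 Tg.
M(t) = M_∞ + (M₀ − M_∞)·e^(−t/τ); t/τ = 33.9/37.35 = 0.9076, so e^(−t/τ) = 0.4035.
M(t) = 4220.8 − 1151 × 0.4035 = 3756.5 Tg.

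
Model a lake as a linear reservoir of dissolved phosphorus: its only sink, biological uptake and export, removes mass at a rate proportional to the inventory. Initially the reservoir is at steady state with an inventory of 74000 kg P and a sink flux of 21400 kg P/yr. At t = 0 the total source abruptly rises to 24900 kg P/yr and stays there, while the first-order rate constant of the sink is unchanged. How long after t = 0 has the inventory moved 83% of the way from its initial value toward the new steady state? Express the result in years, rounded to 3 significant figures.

6.13 yr

τ = M₀/F₀ = 74000/21400 = 3.458 yr.
The remaining gap fraction is e^(−t/τ); 83% covered ⇒ e^(−t/τ) = 0.170.
t = −τ ln(0.170) = 3.458 × 1.772 = 6.127 yr.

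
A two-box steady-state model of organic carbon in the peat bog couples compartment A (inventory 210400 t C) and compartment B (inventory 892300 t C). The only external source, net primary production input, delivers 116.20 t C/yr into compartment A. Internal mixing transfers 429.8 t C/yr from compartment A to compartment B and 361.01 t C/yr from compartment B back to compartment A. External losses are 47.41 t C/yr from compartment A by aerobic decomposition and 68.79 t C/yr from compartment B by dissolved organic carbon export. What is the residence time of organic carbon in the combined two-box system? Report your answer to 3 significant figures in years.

For the system as a whole, the A↔B exchange is internal and contributes nothing to the throughput; only the external sinks remove mass.
M_total = 210400 + 892300 = 1.1027×10^6 t C.
ΣF_external_out = 47.41 + 68.79 = 116.20 t C/yr.
τ = M_total / ΣF_ext = 1.1027×10^6 / 116.20 = 9490 yr.

9490 yr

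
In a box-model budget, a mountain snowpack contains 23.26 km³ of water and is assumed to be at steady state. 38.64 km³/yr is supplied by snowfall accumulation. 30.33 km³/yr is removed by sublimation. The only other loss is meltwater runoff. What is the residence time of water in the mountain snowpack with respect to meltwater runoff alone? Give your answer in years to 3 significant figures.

At steady state ΣF_in = ΣF_out.
ΣF_in = 38.640 km³/yr.
Meltwater runoff flux = ΣF_in − (30.33) = 38.640 − 30.33 = 8.310 km³/yr.
τ = M / F = 23.26 / 8.310 = 2.799 yr.

2.80 yr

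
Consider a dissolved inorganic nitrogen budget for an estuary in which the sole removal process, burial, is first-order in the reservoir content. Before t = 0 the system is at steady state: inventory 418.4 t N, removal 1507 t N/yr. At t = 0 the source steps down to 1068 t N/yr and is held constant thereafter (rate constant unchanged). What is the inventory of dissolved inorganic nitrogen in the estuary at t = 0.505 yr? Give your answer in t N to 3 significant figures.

The sink rate constant is k = F₀/M₀ = 1507/418.4 = 3.602 yr⁻¹.
Solving dM/dt = F₁ − kM with M(0) = M₀ gives M(t) = F₁/k + (M₀ − F₁/k)·e^(−kt).
F₁/k = 1068/3.602 = 296.52 t N; kt = 3.602 × 0.505 = 1.819, e^(−kt) = 0.1622.
M(0.505) = 296.52 + (418.4 − 296.52) × 0.1622 = 296.52 + 19.77 = 316.29 t N.

316 t N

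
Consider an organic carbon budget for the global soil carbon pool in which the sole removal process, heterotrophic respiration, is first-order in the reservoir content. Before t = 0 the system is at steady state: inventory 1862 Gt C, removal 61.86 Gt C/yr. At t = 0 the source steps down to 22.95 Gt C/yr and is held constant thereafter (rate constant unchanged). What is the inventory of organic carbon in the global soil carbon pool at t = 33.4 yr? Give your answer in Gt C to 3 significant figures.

τ = M₀/F₀ = 1862/61.86 = 30.10 yr; rate constant k = 1/τ.
New steady state M_∞ = F₁/k = F₁·τ = 22.95 × 30.10 = 690.80 Gt C.
M(t) = M_∞ + (M₀ − M_∞)·e^(−t/τ); t/τ = 33.4/30.10 = 1.110, so e^(−t/τ) = 0.3297.
M(t) = 690.80 + 1171 × 0.3297 = 1076.9 Gt C.

1080 Gt C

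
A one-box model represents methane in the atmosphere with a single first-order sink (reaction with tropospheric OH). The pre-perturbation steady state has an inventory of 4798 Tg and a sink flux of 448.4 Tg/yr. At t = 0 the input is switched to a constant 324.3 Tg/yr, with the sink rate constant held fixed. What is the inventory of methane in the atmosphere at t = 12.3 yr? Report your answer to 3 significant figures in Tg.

τ = M₀/F₀ = 4798/448.4 = 10.70 yr; rate constant k = 1/τ.
New steady state M_∞ = F₁/k = F₁·τ = 324.3 × 10.70 = 3470.1 Tg.
M(t) = M_∞ + (M₀ − M_∞)·e^(−t/τ); t/τ = 12.3/10.70 = 1.150, so e^(−t/τ) = 0.3168.
M(t) = 3470.1 + 1328 × 0.3168 = 3890.8 Tg.

3890 Tg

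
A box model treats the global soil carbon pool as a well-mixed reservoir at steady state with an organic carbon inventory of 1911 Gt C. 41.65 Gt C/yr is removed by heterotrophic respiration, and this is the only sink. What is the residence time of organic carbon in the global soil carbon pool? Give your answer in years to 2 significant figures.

46 yr

τ = M / F = 1911 / 41.65 = 45.88 yr.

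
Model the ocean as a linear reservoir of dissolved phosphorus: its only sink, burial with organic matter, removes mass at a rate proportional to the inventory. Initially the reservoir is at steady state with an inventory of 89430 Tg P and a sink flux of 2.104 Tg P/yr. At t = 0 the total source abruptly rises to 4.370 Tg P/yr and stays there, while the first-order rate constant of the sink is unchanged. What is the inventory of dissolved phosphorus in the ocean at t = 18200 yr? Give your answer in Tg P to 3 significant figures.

123000 Tg P

The sink rate constant is k = F₀/M₀ = 2.104/89430 = 2.353×10^-5 yr⁻¹.
Solving dM/dt = F₁ − kM with M(0) = M₀ gives M(t) = F₁/k + (M₀ − F₁/k)·e^(−kt).
F₁/k = 4.370/2.353×10^-5 = 185750 Tg P; kt = 2.353×10^-5 × 18200 = 0.4282, e^(−kt) = 0.6517.
M(18200) = 185750 + (89430 − 185750) × 0.6517 = 185750 − 62770 = 122980 Tg P.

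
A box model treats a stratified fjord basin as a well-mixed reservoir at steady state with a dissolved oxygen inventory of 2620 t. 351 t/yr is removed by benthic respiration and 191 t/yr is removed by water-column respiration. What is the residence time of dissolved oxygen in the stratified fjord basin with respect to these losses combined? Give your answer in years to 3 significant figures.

4.83 yr

Total removal = 351.0 + 191.0 = 542.00 t/yr.
τ = M / ΣF_out = 2620 / 542.00 = 4.834 yr.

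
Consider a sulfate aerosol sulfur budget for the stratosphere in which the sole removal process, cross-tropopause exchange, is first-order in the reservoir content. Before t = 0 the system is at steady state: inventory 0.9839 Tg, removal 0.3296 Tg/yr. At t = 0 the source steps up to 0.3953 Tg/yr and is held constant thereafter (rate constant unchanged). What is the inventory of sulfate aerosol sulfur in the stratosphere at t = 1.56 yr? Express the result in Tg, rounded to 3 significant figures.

Residence time τ = M₀/F₀ = 2.985 yr. The eventual steady state is M_∞ = M₀·(F₁/F₀) = 0.9839 × 0.3953/0.3296 = 1.1800 Tg.
The anomaly ΔM(t) = M(t) − M_∞ decays as ΔM₀·e^(−t/τ) with ΔM₀ = 0.9839 − 1.1800 = −0.1961 Tg.
At t = 1.56 yr, e^(−t/τ) = e^(−0.5226) = 0.5930, so ΔM = −0.1163 Tg and M = 1.1800 − 0.1163 = 1.0637 Tg.

1.06 Tg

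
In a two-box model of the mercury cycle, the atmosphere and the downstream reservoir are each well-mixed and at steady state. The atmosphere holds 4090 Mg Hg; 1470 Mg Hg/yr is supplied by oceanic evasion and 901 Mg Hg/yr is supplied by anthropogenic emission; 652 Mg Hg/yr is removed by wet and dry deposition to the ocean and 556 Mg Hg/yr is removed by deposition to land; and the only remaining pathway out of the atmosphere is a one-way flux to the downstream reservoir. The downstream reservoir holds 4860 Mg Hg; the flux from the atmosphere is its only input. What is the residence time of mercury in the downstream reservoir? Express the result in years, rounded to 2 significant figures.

4.2 yr

Balance the atmosphere: ΣF_in = 1470 + 901 = 2371.0 Mg Hg/yr.
Flux to the downstream reservoir = ΣF_in − (652 + 556) = 1163.0 Mg Hg/yr.
At steady state the output of the downstream reservoir equals its input, 1163.0 Mg Hg/yr.
τ = M / F = 4860 / 1163.0 = 4.179 yr.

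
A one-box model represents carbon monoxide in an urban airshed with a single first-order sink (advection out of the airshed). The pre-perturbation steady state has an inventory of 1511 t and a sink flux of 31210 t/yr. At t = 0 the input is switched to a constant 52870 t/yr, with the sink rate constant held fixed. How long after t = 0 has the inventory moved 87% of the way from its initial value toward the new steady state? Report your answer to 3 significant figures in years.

τ = M₀/F₀ = 1511/31210 = 0.04841 yr.
The remaining gap fraction is e^(−t/τ); 87% covered ⇒ e^(−t/τ) = 0.130.
t = −τ ln(0.130) = 0.04841 × 2.040 = 0.09878 yr.

0.0988 yr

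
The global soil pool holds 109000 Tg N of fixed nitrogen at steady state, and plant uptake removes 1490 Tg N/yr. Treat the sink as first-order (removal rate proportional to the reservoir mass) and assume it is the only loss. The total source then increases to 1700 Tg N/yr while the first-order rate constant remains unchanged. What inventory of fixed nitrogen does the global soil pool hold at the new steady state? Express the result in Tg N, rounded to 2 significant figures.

120000 Tg N

Rate constant k = F/M = 1490 / 109000 = 0.01367 yr⁻¹.
At the new steady state, source = k·M_new ⇒ M_new = 1700 / 0.01367 = 124400 Tg N.
(Equivalently M_new = M × F_new/F_old = 109000 × 1700/1490.)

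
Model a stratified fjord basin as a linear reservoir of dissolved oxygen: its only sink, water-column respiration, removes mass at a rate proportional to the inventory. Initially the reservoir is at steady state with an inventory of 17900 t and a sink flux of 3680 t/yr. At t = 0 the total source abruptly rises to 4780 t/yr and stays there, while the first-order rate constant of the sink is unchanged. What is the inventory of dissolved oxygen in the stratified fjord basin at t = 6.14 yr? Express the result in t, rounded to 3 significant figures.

21700 t

Residence time τ = M₀/F₀ = 4.864 yr. The eventual steady state is M_∞ = M₀·(F₁/F₀) = 17900 × 4780/3680 = 23251 t.
The anomaly ΔM(t) = M(t) − M_∞ decays as ΔM₀·e^(−t/τ) with ΔM₀ = 17900 − 23251 = −5351 t.
At t = 6.14 yr, e^(−t/τ) = e^(−1.262) = 0.2830, so ΔM = −1514 t and M = 23251 − 1514 = 21736 t.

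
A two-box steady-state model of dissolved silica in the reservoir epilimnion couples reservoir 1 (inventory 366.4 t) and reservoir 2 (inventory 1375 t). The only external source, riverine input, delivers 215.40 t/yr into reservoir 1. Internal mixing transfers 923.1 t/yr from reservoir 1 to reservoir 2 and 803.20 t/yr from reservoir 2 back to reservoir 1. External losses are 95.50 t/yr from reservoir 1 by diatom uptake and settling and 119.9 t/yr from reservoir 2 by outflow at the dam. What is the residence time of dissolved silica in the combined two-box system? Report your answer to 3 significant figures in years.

Residence time in the combined system uses the total inventory and the total *external* removal — internal exchanges between the two boxes cancel.
M_total = 366.4 + 1375 = 1741.4 t.
ΣF_external_out = 95.50 + 119.9 = 215.40 t/yr.
τ = M_total / ΣF_ext = 1741.4 / 215.40 = 8.084 yr.

8.08 yr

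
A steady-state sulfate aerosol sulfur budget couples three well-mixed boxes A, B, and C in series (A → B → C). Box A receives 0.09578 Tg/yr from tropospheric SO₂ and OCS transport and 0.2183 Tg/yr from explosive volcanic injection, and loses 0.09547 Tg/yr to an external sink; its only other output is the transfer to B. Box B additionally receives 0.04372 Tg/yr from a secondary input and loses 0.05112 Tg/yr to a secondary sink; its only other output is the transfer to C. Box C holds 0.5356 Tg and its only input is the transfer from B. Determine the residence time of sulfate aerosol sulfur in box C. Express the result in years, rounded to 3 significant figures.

2.54 yr

Box A: F(A→B) = (0.09578 + 0.2183) − 0.09547 = 0.21861 Tg/yr.
Box B: F(B→C) = (0.21861 + 0.04372) − 0.05112 = 0.21121 Tg/yr.
Box C throughput = its input = 0.21121 Tg/yr; τ = 0.5356 / 0.21121 = 2.536 yr.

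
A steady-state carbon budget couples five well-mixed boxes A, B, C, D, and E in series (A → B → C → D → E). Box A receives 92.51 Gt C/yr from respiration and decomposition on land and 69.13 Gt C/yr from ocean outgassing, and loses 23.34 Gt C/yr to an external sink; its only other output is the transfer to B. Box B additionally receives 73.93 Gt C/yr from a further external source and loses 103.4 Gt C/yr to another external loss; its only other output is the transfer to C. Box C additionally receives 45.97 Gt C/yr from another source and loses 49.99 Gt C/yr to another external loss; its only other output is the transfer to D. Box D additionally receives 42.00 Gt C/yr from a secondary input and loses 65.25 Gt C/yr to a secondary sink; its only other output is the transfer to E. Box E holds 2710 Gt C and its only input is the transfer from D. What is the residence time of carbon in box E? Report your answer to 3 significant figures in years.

Box A: F(A→B) = (92.51 + 69.13) − 23.34 = 138.30 Gt C/yr.
Box B: F(B→C) = (138.30 + 73.93) − 103.4 = 108.83 Gt C/yr.
Box C: F(C→D) = (108.83 + 45.97) − 49.99 = 104.81 Gt C/yr.
Box D: F(D→E) = (104.81 + 42.00) − 65.25 = 81.560 Gt C/yr.
Box E throughput = its input = 81.560 Gt C/yr; τ = 2710 / 81.560 = 33.23 yr.

33.2 yr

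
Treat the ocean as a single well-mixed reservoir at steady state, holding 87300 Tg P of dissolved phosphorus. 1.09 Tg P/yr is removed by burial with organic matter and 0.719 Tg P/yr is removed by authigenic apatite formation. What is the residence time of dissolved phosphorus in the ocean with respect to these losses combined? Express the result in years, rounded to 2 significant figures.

Total removal = 1.090 + 0.7190 = 1.8090 Tg P/yr.
τ = M / ΣF_out = 87300 / 1.8090 = 48260 yr.

48000 yr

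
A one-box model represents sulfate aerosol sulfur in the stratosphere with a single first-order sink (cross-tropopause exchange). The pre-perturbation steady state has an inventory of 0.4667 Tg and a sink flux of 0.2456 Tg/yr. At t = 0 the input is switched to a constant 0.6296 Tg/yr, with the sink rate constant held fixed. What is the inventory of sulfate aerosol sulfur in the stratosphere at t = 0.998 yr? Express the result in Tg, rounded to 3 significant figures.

0.765 Tg

Residence time τ = M₀/F₀ = 1.900 yr. The eventual steady state is M_∞ = M₀·(F₁/F₀) = 0.4667 × 0.6296/0.2456 = 1.1964 Tg.
The anomaly ΔM(t) = M(t) − M_∞ decays as ΔM₀·e^(−t/τ) with ΔM₀ = 0.4667 − 1.1964 = −0.7297 Tg.
At t = 0.998 yr, e^(−t/τ) = e^(−0.5252) = 0.5914, so ΔM = −0.4316 Tg and M = 1.1964 − 0.4316 = 0.76482 Tg.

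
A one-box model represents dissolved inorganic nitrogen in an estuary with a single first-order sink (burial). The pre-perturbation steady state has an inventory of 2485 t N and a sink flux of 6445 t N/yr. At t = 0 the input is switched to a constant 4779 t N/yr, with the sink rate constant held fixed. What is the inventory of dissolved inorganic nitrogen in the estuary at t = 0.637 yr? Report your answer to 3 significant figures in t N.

1970 t N

The sink rate constant is k = F₀/M₀ = 6445/2485 = 2.594 yr⁻¹.
Solving dM/dt = F₁ − kM with M(0) = M₀ gives M(t) = F₁/k + (M₀ − F₁/k)·e^(−kt).
F₁/k = 4779/2.594 = 1842.6 t N; kt = 2.594 × 0.637 = 1.652, e^(−kt) = 0.1916.
M(0.637) = 1842.6 + (2485 − 1842.6) × 0.1916 = 1842.6 + 123.1 = 1965.7 t N.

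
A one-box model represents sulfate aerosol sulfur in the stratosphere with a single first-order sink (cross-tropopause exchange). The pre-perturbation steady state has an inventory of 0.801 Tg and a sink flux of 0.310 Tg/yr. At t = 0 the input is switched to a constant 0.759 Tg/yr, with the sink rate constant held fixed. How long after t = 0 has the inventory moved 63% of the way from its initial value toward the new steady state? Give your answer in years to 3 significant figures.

τ = M₀/F₀ = 0.801/0.310 = 2.584 yr.
The remaining gap fraction is e^(−t/τ); 63% covered ⇒ e^(−t/τ) = 0.370.
t = −τ ln(0.370) = 2.584 × 0.9943 = 2.569 yr.

2.57 yr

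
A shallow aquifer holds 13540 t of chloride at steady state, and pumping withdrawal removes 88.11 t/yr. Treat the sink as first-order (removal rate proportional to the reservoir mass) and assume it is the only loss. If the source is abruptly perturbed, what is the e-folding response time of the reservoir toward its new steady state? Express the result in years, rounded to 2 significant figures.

For a linear reservoir the response time equals the residence time τ = M/F.
τ = 13540 / 88.11 = 153.7 yr.

150 yr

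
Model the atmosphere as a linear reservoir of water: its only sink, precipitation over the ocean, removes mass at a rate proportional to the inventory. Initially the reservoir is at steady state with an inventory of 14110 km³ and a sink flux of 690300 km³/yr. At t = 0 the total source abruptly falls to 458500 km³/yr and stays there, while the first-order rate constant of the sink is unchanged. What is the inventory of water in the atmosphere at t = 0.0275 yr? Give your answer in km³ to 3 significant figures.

10600 km³

τ = M₀/F₀ = 14110/690300 = 0.02044 yr; rate constant k = 1/τ.
New steady state M_∞ = F₁/k = F₁·τ = 458500 × 0.02044 = 9371.9 km³.
M(t) = M_∞ + (M₀ − M_∞)·e^(−t/τ); t/τ = 0.0275/0.02044 = 1.345, so e^(−t/τ) = 0.2604.
M(t) = 9371.9 + 4738 × 0.2604 = 10606 km³.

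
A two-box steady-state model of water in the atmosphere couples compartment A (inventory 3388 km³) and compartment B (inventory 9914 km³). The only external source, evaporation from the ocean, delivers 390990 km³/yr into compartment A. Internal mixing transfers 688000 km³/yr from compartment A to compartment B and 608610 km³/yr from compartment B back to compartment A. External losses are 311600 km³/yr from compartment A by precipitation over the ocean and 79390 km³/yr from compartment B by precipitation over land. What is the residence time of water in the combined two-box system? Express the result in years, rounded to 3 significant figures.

0.0340 yr

For the system as a whole, the A↔B exchange is internal and contributes nothing to the throughput; only the external sinks remove mass.
M_total = 3388 + 9914 = 13302 km³.
ΣF_external_out = 311600 + 79390 = 390990 km³/yr.
τ = M_total / ΣF_ext = 13302 / 390990 = 0.03402 yr.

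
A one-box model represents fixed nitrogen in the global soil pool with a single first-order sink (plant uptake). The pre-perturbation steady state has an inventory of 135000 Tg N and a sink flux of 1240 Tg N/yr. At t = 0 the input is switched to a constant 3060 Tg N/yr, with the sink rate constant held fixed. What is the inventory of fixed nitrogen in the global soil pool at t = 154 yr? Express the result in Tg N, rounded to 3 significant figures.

τ = M₀/F₀ = 135000/1240 = 108.9 yr; rate constant k = 1/τ.
New steady state M_∞ = F₁/k = F₁·τ = 3060 × 108.9 = 333150 Tg N.
M(t) = M_∞ + (M₀ − M_∞)·e^(−t/τ); t/τ = 154/108.9 = 1.415, so e^(−t/τ) = 0.2430.
M(t) = 333150 − 198100 × 0.2430 = 284990 Tg N.

285000 Tg N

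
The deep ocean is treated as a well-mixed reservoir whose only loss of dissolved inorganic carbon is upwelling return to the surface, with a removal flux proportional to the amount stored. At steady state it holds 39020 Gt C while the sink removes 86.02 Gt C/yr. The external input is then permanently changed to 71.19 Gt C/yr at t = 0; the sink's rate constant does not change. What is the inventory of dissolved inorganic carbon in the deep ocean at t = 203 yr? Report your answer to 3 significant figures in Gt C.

Residence time τ = M₀/F₀ = 453.6 yr. The eventual steady state is M_∞ = M₀·(F₁/F₀) = 39020 × 71.19/86.02 = 32293 Gt C.
The anomaly ΔM(t) = M(t) − M_∞ decays as ΔM₀·e^(−t/τ) with ΔM₀ = 39020 − 32293 = 6727 Gt C.
At t = 203 yr, e^(−t/τ) = e^(−0.4475) = 0.6392, so ΔM = 4300 Gt C and M = 32293 + 4300 = 36593 Gt C.

36600 Gt C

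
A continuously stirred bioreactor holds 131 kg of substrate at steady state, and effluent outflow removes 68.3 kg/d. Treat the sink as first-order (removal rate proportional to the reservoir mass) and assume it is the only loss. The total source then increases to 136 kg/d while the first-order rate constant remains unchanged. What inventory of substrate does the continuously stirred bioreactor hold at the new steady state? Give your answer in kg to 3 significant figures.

261 kg

Rate constant k = F/M = 68.3 / 131 = 0.5214 d⁻¹.
At the new steady state, source = k·M_new ⇒ M_new = 136 / 0.5214 = 260.8 kg.
(Equivalently M_new = M × F_new/F_old = 131 × 136/68.3.)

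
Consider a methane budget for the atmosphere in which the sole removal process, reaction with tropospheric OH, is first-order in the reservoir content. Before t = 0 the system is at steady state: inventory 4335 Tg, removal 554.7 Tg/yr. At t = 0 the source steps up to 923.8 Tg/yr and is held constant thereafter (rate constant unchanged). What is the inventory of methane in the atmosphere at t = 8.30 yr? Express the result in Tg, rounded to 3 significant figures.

6220 Tg

Residence time τ = M₀/F₀ = 7.815 yr. The eventual steady state is M_∞ = M₀·(F₁/F₀) = 4335 × 923.8/554.7 = 7219.5 Tg.
The anomaly ΔM(t) = M(t) − M_∞ decays as ΔM₀·e^(−t/τ) with ΔM₀ = 4335 − 7219.5 = −2885 Tg.
At t = 8.30 yr, e^(−t/τ) = e^(−1.062) = 0.3457, so ΔM = −997.3 Tg and M = 7219.5 − 997.3 = 6222.2 Tg.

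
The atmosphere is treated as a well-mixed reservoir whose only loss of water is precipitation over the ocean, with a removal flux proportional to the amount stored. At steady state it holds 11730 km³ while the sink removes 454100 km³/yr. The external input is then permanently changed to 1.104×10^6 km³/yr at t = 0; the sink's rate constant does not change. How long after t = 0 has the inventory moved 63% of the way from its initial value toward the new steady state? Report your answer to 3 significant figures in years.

τ = M₀/F₀ = 11730/454100 = 0.02583 yr.
The remaining gap fraction is e^(−t/τ); 63% covered ⇒ e^(−t/τ) = 0.370.
t = −τ ln(0.370) = 0.02583 × 0.9943 = 0.02568 yr.

0.0257 yr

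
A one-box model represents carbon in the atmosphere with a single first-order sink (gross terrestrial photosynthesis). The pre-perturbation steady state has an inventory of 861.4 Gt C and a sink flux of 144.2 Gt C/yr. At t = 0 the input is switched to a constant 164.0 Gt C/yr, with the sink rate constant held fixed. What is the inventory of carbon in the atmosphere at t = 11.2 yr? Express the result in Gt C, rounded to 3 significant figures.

The sink rate constant is k = F₀/M₀ = 144.2/861.4 = 0.1674 yr⁻¹.
Solving dM/dt = F₁ − kM with M(0) = M₀ gives M(t) = F₁/k + (M₀ − F₁/k)·e^(−kt).
F₁/k = 164.0/0.1674 = 979.68 Gt C; kt = 0.1674 × 11.2 = 1.875, e^(−kt) = 0.1534.
M(11.2) = 979.68 + (861.4 − 979.68) × 0.1534 = 979.68 − 18.14 = 961.54 Gt C.

962 Gt C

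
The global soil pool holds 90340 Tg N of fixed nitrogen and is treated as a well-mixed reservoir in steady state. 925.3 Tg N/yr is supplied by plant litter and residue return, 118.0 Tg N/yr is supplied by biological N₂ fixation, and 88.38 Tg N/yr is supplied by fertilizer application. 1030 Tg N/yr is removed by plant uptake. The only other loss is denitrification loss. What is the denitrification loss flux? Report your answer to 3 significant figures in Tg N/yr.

102 Tg N/yr

At steady state ΣF_in = ΣF_out.
ΣF_in = 925.3 + 118.0 + 88.38 = 1131.7 Tg N/yr.
Denitrification loss flux = ΣF_in − (1030) = 1131.7 − 1030 = 101.7 Tg N/yr.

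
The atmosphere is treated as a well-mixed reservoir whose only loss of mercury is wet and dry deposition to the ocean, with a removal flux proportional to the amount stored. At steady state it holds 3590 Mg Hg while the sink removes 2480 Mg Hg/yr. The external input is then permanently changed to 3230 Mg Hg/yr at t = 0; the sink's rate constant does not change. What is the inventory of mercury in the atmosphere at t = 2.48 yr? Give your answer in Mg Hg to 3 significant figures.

The sink rate constant is k = F₀/M₀ = 2480/3590 = 0.6908 yr⁻¹.
Solving dM/dt = F₁ − kM with M(0) = M₀ gives M(t) = F₁/k + (M₀ − F₁/k)·e^(−kt).
F₁/k = 3230/0.6908 = 4675.7 Mg Hg; kt = 0.6908 × 2.48 = 1.713, e^(−kt) = 0.1803.
M(2.48) = 4675.7 + (3590 − 4675.7) × 0.1803 = 4675.7 − 195.7 = 4480.0 Mg Hg.

4480 Mg Hg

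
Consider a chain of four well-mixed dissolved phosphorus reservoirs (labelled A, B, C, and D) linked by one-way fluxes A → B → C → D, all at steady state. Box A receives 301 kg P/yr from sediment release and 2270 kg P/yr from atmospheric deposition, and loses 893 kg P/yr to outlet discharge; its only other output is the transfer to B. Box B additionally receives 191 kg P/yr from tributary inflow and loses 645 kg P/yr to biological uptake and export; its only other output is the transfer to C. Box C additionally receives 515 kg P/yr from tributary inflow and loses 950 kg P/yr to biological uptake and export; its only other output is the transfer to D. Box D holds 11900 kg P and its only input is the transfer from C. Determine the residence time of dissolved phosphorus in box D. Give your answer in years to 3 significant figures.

Box A: F(A→B) = (301 + 2270) − 893 = 1678.0 kg P/yr.
Box B: F(B→C) = (1678.0 + 191) − 645 = 1224.0 kg P/yr.
Box C: F(C→D) = (1224.0 + 515) − 950 = 789.00 kg P/yr.
Box D throughput = its input = 789.00 kg P/yr; τ = 11900 / 789.00 = 15.08 yr.

15.1 yr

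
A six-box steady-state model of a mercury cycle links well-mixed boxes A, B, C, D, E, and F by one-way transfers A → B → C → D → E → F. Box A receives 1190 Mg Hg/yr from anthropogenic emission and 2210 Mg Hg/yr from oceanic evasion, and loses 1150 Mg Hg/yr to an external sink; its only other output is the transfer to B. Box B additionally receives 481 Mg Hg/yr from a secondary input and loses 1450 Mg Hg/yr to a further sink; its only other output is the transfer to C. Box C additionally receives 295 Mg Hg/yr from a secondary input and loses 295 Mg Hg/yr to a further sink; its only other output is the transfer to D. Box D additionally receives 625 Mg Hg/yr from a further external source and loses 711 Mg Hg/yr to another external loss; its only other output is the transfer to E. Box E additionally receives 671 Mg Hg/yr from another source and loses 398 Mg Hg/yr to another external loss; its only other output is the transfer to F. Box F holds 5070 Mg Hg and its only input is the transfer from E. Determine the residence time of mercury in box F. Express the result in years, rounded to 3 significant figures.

3.45 yr

Box A: F(A→B) = (1190 + 2210) − 1150 = 2250.0 Mg Hg/yr.
Box B: F(B→C) = (2250.0 + 481) − 1450 = 1281.0 Mg Hg/yr.
Box C: F(C→D) = (1281.0 + 295) − 295 = 1281.0 Mg Hg/yr.
Box D: F(D→E) = (1281.0 + 625) − 711 = 1195.0 Mg Hg/yr.
Box E: F(E→F) = (1195.0 + 671) − 398 = 1468.0 Mg Hg/yr.
Box F throughput = its input = 1468.0 Mg Hg/yr; τ = 5070 / 1468.0 = 3.454 yr.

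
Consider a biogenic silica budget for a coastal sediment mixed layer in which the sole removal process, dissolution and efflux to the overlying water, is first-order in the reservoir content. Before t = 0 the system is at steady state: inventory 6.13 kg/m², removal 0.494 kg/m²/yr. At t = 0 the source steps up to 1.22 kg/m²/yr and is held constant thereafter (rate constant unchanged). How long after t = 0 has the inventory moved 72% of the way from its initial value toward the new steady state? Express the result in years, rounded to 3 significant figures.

15.8 yr

τ = M₀/F₀ = 6.13/0.494 = 12.41 yr.
The remaining gap fraction is e^(−t/τ); 72% covered ⇒ e^(−t/τ) = 0.280.
t = −τ ln(0.280) = 12.41 × 1.273 = 15.80 yr.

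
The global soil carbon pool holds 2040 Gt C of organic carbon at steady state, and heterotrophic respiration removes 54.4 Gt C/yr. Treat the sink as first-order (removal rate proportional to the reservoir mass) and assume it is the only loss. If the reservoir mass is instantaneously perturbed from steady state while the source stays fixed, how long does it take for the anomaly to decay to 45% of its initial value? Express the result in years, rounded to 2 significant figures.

For a linear reservoir the anomaly decays as exp(−t/τ) with τ = M/F = 2040/54.4 = 37.50 yr.
exp(−t/τ) = 0.45 ⇒ t = −τ ln(0.45) = 37.50 × 0.7985 = 29.94 yr.

30 yr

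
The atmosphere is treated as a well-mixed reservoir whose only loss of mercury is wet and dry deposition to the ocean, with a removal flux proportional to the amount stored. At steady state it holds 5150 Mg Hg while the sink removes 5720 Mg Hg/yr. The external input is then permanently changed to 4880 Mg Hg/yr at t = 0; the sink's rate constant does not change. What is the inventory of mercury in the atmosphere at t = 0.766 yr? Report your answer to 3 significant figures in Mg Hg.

Residence time τ = M₀/F₀ = 0.9003 yr. The eventual steady state is M_∞ = M₀·(F₁/F₀) = 5150 × 4880/5720 = 4393.7 Mg Hg.
The anomaly ΔM(t) = M(t) − M_∞ decays as ΔM₀·e^(−t/τ) with ΔM₀ = 5150 − 4393.7 = 756.3 Mg Hg.
At t = 0.766 yr, e^(−t/τ) = e^(−0.8508) = 0.4271, so ΔM = 323.0 Mg Hg and M = 4393.7 + 323.0 = 4716.7 Mg Hg.

4720 Mg Hg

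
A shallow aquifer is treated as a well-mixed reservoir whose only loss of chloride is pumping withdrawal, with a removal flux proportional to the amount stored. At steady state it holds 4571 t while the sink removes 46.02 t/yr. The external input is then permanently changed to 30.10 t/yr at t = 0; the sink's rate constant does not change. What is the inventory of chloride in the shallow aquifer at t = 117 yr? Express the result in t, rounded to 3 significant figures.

3480 t

τ = M₀/F₀ = 4571/46.02 = 99.33 yr; rate constant k = 1/τ.
New steady state M_∞ = F₁/k = F₁·τ = 30.10 × 99.33 = 2989.7 t.
M(t) = M_∞ + (M₀ − M_∞)·e^(−t/τ); t/τ = 117/99.33 = 1.178, so e^(−t/τ) = 0.3079.
M(t) = 2989.7 + 1581 × 0.3079 = 3476.6 t.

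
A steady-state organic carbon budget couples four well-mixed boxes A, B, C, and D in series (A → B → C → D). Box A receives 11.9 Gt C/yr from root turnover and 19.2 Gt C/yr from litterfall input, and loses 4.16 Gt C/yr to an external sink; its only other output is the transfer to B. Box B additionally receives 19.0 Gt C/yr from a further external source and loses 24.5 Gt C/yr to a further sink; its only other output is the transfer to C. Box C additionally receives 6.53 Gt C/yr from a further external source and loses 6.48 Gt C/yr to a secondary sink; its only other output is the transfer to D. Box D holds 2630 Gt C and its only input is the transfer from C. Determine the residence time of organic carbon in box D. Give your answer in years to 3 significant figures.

Box A: F(A→B) = (11.9 + 19.2) − 4.16 = 26.940 Gt C/yr.
Box B: F(B→C) = (26.940 + 19.0) − 24.5 = 21.440 Gt C/yr.
Box C: F(C→D) = (21.440 + 6.53) − 6.48 = 21.490 Gt C/yr.
Box D throughput = its input = 21.490 Gt C/yr; τ = 2630 / 21.490 = 122.4 yr.

122 yr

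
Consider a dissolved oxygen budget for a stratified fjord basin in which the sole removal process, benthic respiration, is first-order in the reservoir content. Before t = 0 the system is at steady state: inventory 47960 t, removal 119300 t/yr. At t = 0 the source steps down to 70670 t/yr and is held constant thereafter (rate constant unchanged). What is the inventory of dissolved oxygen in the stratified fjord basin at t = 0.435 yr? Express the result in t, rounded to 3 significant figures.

τ = M₀/F₀ = 47960/119300 = 0.4020 yr; rate constant k = 1/τ.
New steady state M_∞ = F₁/k = F₁·τ = 70670 × 0.4020 = 28410 t.
M(t) = M_∞ + (M₀ − M_∞)·e^(−t/τ); t/τ = 0.435/0.4020 = 1.082, so e^(−t/τ) = 0.3389.
M(t) = 28410 + 19550 × 0.3389 = 35036 t.

35000 t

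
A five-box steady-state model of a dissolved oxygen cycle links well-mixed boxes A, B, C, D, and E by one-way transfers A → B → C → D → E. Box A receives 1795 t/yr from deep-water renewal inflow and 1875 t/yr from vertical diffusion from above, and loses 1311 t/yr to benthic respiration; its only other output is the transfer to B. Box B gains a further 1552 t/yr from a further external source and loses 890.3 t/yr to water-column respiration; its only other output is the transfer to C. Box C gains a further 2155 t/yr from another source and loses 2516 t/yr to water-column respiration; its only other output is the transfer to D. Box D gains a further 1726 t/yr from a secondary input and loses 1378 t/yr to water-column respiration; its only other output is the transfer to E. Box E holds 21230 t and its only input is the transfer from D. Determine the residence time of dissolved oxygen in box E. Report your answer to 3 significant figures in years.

Box A: F(A→B) = (1795 + 1875) − 1311 = 2359.0 t/yr.
Box B: F(B→C) = (2359.0 + 1552) − 890.3 = 3020.7 t/yr.
Box C: F(C→D) = (3020.7 + 2155) − 2516 = 2659.7 t/yr.
Box D: F(D→E) = (2659.7 + 1726) − 1378 = 3007.7 t/yr.
Box E throughput = its input = 3007.7 t/yr; τ = 21230 / 3007.7 = 7.059 yr.

7.06 yr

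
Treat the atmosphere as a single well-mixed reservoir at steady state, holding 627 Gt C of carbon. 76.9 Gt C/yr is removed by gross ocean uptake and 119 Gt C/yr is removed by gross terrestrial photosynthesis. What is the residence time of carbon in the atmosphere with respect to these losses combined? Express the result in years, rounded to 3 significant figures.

3.20 yr

Total removal = 76.90 + 119.0 = 195.90 Gt C/yr.
τ = M / ΣF_out = 627 / 195.90 = 3.201 yr.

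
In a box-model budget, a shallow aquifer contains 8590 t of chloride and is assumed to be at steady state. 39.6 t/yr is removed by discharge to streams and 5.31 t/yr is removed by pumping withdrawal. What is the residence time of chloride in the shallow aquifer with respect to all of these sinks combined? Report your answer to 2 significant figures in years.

190 yr

Total removal flux = 39.6 + 5.31 = 44.910 t/yr.
τ = M / ΣF_out = 8590 / 44.910 = 191.3 yr.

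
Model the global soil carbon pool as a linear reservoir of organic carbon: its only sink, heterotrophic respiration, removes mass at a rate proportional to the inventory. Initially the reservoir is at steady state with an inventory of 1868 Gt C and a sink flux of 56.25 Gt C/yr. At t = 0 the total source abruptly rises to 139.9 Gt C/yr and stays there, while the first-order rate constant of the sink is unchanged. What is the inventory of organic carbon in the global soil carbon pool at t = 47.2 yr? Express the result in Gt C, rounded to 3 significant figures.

τ = M₀/F₀ = 1868/56.25 = 33.21 yr; rate constant k = 1/τ.
New steady state M_∞ = F₁/k = F₁·τ = 139.9 × 33.21 = 4645.9 Gt C.
M(t) = M_∞ + (M₀ − M_∞)·e^(−t/τ); t/τ = 47.2/33.21 = 1.421, so e^(−t/τ) = 0.2414.
M(t) = 4645.9 − 2778 × 0.2414 = 3975.3 Gt C.

3980 Gt C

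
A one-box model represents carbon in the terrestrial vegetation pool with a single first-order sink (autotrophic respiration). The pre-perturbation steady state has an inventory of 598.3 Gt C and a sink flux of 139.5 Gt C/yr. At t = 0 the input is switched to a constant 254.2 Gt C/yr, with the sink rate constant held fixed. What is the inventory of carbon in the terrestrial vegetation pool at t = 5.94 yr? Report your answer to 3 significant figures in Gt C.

967 Gt C

Residence time τ = M₀/F₀ = 4.289 yr. The eventual steady state is M_∞ = M₀·(F₁/F₀) = 598.3 × 254.2/139.5 = 1090.2 Gt C.
The anomaly ΔM(t) = M(t) − M_∞ decays as ΔM₀·e^(−t/τ) with ΔM₀ = 598.3 − 1090.2 = −491.9 Gt C.
At t = 5.94 yr, e^(−t/τ) = e^(−1.385) = 0.2503, so ΔM = −123.1 Gt C and M = 1090.2 − 123.1 = 967.09 Gt C.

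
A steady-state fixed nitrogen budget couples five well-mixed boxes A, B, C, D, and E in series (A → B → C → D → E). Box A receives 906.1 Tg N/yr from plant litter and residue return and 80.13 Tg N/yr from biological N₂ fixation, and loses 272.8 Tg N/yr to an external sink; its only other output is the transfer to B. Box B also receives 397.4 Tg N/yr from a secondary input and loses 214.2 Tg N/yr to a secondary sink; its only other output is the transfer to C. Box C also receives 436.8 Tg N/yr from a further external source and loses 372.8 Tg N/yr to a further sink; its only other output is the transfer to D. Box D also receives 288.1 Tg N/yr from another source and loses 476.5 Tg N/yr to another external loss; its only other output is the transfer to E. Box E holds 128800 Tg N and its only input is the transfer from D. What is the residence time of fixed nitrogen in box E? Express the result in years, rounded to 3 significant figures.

Box A: F(A→B) = (906.1 + 80.13) − 272.8 = 713.43 Tg N/yr.
Box B: F(B→C) = (713.43 + 397.4) − 214.2 = 896.63 Tg N/yr.
Box C: F(C→D) = (896.63 + 436.8) − 372.8 = 960.63 Tg N/yr.
Box D: F(D→E) = (960.63 + 288.1) − 476.5 = 772.23 Tg N/yr.
Box E throughput = its input = 772.23 Tg N/yr; τ = 128800 / 772.23 = 166.8 yr.

167 yr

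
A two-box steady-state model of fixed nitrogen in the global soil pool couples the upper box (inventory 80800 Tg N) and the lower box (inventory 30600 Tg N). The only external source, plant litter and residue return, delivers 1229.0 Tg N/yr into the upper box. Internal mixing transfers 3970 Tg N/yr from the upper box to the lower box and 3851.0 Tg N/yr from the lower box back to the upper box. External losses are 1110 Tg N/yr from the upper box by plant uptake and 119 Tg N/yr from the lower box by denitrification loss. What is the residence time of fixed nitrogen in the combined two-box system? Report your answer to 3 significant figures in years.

90.6 yr

For the system as a whole, the A↔B exchange is internal and contributes nothing to the throughput; only the external sinks remove mass.
M_total = 80800 + 30600 = 111400 Tg N.
ΣF_external_out = 1110 + 119 = 1229.0 Tg N/yr.
τ = M_total / ΣF_ext = 111400 / 1229.0 = 90.64 yr.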